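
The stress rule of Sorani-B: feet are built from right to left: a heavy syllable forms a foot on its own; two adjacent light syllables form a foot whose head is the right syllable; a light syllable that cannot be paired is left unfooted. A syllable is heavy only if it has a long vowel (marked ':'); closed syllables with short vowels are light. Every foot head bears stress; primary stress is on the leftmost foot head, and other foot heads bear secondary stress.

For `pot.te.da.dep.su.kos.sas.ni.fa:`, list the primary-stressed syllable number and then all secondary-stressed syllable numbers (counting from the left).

Weights: 1 pot L, 2 te L, 3 da L, 4 dep L, 5 su L, 6 kos L, 7 sas L, 8 ni L, 9 fa: H.
Parse right to left (heavy = foot alone; LL = one foot; stranded L unfooted): (pot.ˈte) (da.ˈdep) (su.ˈkos) (sas.ˈni) (ˈfa:).
Foot heads: 2, 4, 6, 8, 9.
Primary stress on the leftmost head = syllable 2.
Secondary stress on 4, 6, 8, 9: pot.ˈte.da.ˌdep.su.ˌkos.sas.ˌni.ˌfa:.

primary 2, secondary 4, 6, 8, 9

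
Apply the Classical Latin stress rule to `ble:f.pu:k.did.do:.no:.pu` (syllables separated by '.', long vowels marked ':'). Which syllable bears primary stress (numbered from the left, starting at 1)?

5

Classical Latin: stress the penult if heavy (long vowel or closed), else the antepenult.
Weights: 4 do: H, 5 no: H, 6 pu L.
The penult (syllable 5, no:) is heavy, so it takes stress.
Stress on syllable 5: ble:f.pu:k.did.do:.ˈno:.pu.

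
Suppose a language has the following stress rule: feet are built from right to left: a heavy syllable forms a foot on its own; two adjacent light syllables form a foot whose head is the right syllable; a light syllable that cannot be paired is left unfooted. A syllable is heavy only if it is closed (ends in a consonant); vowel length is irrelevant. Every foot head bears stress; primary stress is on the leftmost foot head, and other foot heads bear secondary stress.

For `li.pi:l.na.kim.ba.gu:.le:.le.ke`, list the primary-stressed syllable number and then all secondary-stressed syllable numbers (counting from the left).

Weights: 1 li L, 2 pi:l H, 3 na L, 4 kim H, 5 ba L, 6 gu: L, 7 le: L, 8 le L, 9 ke L.
Parse right to left (heavy = foot alone; LL = one foot; stranded L unfooted): li (ˈpi:l) na (ˈkim) ba (gu:.ˈle:) (le.ˈke).
Foot heads: 2, 4, 7, 9.
Primary stress on the leftmost head = syllable 2.
Secondary stress on 4, 7, 9: li.ˈpi:l.na.ˌkim.ba.gu:.ˌle:.le.ˌke.

primary 2, secondary 4, 7, 9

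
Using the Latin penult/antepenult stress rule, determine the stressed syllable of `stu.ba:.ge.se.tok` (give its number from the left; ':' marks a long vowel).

3

Classical Latin: stress the penult if heavy (long vowel or closed), else the antepenult.
Weights: 3 ge L, 4 se L, 5 tok H.
The penult (syllable 4, se) is light, so stress falls on the antepenult (syllable 3, ge).
Stress on syllable 3: stu.ba:.ˈge.se.tok.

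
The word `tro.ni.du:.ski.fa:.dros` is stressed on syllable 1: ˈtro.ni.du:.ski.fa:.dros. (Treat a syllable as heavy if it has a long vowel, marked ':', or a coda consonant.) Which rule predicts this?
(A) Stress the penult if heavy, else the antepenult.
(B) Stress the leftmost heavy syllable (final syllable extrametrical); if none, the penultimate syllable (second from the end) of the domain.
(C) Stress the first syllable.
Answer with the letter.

C

Rule A → syllable 5 (observed: 1).
Rule B → syllable 3 (observed: 1).
Rule C → syllable 1 ✓.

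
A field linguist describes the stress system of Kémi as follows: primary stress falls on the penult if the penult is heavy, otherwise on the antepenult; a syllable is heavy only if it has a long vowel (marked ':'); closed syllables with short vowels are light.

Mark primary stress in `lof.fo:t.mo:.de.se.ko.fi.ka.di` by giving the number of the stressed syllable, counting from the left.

Weights: 7 fi L, 8 ka L, 9 di L.
The penult (syllable 8, ka) is light, so stress falls on the antepenult (syllable 7, fi).
Primary stress: syllable 7 → lof.fo:t.mo:.de.se.ko.ˈfi.ka.di.

7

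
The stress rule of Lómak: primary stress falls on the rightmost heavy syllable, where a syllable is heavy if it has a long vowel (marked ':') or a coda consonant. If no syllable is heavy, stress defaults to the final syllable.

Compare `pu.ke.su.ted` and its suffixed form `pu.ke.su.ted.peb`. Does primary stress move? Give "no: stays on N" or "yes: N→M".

yes: 4→5

Base `pu.ke.su.ted` (4 syllables):
  Weights: 1 pu L, 2 ke L, 3 su L, 4 ted H.
  Heavy syllables in the domain: 4. The rightmost is syllable 4 (ted).
  → primary stress on syllable 4.
Suffixed `pu.ke.su.ted.peb` (5 syllables):
  Weights: 1 pu L, 2 ke L, 3 su L, 4 ted H, 5 peb H.
  Heavy syllables in the domain: 4, 5. The rightmost is syllable 5 (peb).
  → primary stress on syllable 5.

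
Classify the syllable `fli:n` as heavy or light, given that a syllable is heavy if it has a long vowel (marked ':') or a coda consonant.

heavy

`fli:n`: long vowel, closed (coda /n/). Long vowel and closed → heavy.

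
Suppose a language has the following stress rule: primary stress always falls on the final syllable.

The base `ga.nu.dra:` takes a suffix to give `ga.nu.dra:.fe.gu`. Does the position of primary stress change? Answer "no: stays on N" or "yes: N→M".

Base `ga.nu.dra:` (3 syllables):
  The word has 3 syllables; the final syllable is syllable 3 (dra:).
  → primary stress on syllable 3.
Suffixed `ga.nu.dra:.fe.gu` (5 syllables):
  The word has 5 syllables; the final syllable is syllable 5 (gu).
  → primary stress on syllable 5.

yes: 3→5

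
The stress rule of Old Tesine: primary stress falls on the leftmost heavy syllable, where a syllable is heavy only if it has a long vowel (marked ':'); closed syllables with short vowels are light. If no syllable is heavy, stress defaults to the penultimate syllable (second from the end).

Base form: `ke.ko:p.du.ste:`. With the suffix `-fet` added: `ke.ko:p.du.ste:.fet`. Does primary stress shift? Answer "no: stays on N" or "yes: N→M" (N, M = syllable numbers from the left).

no: stays on 2

Base `ke.ko:p.du.ste:` (4 syllables):
  Weights: 1 ke L, 2 ko:p H, 3 du L, 4 ste: H.
  Heavy syllables in the domain: 2, 4. The leftmost is syllable 2 (ko:p).
  → primary stress on syllable 2.
Suffixed `ke.ko:p.du.ste:.fet` (5 syllables):
  Weights: 1 ke L, 2 ko:p H, 3 du L, 4 ste: H, 5 fet L.
  Heavy syllables in the domain: 2, 4. The leftmost is syllable 2 (ko:p).
  → primary stress on syllable 2.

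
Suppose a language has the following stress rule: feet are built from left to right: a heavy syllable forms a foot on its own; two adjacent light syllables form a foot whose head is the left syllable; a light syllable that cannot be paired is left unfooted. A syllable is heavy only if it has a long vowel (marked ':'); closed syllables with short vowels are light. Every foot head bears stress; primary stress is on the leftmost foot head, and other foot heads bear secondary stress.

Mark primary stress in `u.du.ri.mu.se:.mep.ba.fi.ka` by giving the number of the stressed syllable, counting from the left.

Weights: 1 u L, 2 du L, 3 ri L, 4 mu L, 5 se: H, 6 mep L, 7 ba L, 8 fi L, 9 ka L.
Parse left to right (heavy = foot alone; LL = one foot; stranded L unfooted): (ˈu.du) (ˈri.mu) (ˈse:) (ˈmep.ba) (ˈfi.ka).
Foot heads: 1, 3, 5, 6, 8.
Primary stress on the leftmost head = syllable 1.
Primary stress: syllable 1 → ˈu.du.ri.mu.se:.mep.ba.fi.ka.

1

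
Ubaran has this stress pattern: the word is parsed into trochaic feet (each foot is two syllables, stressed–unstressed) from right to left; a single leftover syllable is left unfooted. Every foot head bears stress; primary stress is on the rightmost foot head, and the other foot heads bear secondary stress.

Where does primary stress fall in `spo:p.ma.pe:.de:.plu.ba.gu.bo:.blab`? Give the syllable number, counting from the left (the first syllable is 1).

Parse right to left into trochaic (ˈσσ) feet: spo:p (ˈma.pe:) (ˈde:.plu) (ˈba.gu) (ˈbo:.blab). Syllable 1 is left unfooted.
Foot heads (stressed positions): 2, 4, 6, 8.
End Rule Rightmost: primary stress on the rightmost head = syllable 8.
Primary stress: syllable 8 → spo:p.ma.pe:.de:.plu.ba.gu.ˈbo:.blab.

8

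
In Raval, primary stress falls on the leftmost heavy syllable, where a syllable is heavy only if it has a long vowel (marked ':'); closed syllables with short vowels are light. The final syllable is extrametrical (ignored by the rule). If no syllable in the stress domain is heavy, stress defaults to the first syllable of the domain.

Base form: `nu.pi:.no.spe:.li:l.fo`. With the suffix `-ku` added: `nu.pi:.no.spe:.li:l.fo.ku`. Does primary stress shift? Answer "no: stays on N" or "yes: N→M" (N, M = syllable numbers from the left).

Base `nu.pi:.no.spe:.li:l.fo` (6 syllables):
  The final syllable (6, fo) is extrametrical; the stress domain is syllables 1–5.
  Weights: 1 nu L, 2 pi: H, 3 no L, 4 spe: H, 5 li:l H.
  Heavy syllables in the domain: 2, 4, 5. The leftmost is syllable 2 (pi:).
  → primary stress on syllable 2.
Suffixed `nu.pi:.no.spe:.li:l.fo.ku` (7 syllables):
  The final syllable (7, ku) is extrametrical; the stress domain is syllables 1–6.
  Weights: 1 nu L, 2 pi: H, 3 no L, 4 spe: H, 5 li:l H, 6 fo L.
  Heavy syllables in the domain: 2, 4, 5. The leftmost is syllable 2 (pi:).
  → primary stress on syllable 2.

no: stays on 2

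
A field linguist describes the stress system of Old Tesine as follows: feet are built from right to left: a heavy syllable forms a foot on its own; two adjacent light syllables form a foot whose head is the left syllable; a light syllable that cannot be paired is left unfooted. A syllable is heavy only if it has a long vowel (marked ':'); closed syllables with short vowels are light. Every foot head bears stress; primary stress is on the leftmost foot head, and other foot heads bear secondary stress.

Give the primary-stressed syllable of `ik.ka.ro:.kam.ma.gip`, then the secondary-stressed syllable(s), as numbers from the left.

primary 1, secondary 3, 5

Weights: 1 ik L, 2 ka L, 3 ro: H, 4 kam L, 5 ma L, 6 gip L.
Parse right to left (heavy = foot alone; LL = one foot; stranded L unfooted): (ˈik.ka) (ˈro:) kam (ˈma.gip).
Foot heads: 1, 3, 5.
Primary stress on the leftmost head = syllable 1.
Secondary stress on 3, 5: ˈik.ka.ˌro:.kam.ˌma.gip.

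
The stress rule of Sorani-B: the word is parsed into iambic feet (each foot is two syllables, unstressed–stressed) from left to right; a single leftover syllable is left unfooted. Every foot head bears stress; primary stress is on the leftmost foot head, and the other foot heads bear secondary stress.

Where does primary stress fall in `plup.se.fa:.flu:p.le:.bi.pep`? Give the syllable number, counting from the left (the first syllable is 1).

2

Parse left to right into iambic (σˈσ) feet: (plup.ˈse) (fa:.ˈflu:p) (le:.ˈbi) pep. Syllable 7 is left unfooted.
Foot heads (stressed positions): 2, 4, 6.
End Rule Leftmost: primary stress on the leftmost head = syllable 2.
Primary stress: syllable 2 → plup.ˈse.fa:.flu:p.le:.bi.pep.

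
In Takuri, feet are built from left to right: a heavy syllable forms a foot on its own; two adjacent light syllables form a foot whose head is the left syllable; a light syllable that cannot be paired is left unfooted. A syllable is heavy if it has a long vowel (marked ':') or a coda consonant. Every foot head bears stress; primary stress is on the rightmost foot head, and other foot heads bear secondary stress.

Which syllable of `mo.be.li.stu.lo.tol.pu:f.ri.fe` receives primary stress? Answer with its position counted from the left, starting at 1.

Weights: 1 mo L, 2 be L, 3 li L, 4 stu L, 5 lo L, 6 tol H, 7 pu:f H, 8 ri L, 9 fe L.
Parse left to right (heavy = foot alone; LL = one foot; stranded L unfooted): (ˈmo.be) (ˈli.stu) lo (ˈtol) (ˈpu:f) (ˈri.fe).
Foot heads: 1, 3, 6, 7, 8.
Primary stress on the rightmost head = syllable 8.
Primary stress: syllable 8 → mo.be.li.stu.lo.tol.pu:f.ˈri.fe.

8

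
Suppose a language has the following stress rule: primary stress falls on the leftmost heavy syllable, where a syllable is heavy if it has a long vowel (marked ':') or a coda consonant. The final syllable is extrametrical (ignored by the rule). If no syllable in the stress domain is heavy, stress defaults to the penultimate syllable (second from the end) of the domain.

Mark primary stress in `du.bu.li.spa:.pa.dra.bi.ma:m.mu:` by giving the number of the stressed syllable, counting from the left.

4

The final syllable (9, mu:) is extrametrical; the stress domain is syllables 1–8.
Weights: 1 du L, 2 bu L, 3 li L, 4 spa: H, 5 pa L, 6 dra L, 7 bi L, 8 ma:m H.
Heavy syllables in the domain: 4, 8. The leftmost is syllable 4 (spa:).
Primary stress: syllable 4 → du.bu.li.ˈspa:.pa.dra.bi.ma:m.mu:.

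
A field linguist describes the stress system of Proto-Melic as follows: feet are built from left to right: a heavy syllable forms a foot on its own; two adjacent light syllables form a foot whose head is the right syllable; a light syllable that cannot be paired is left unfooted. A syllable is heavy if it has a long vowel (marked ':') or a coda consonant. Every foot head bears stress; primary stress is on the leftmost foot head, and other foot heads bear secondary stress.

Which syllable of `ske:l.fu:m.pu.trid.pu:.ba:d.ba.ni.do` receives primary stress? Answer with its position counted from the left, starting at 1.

1

Weights: 1 ske:l H, 2 fu:m H, 3 pu L, 4 trid H, 5 pu: H, 6 ba:d H, 7 ba L, 8 ni L, 9 do L.
Parse left to right (heavy = foot alone; LL = one foot; stranded L unfooted): (ˈske:l) (ˈfu:m) pu (ˈtrid) (ˈpu:) (ˈba:d) (ba.ˈni) do.
Foot heads: 1, 2, 4, 5, 6, 8.
Primary stress on the leftmost head = syllable 1.
Primary stress: syllable 1 → ˈske:l.fu:m.pu.trid.pu:.ba:d.ba.ni.do.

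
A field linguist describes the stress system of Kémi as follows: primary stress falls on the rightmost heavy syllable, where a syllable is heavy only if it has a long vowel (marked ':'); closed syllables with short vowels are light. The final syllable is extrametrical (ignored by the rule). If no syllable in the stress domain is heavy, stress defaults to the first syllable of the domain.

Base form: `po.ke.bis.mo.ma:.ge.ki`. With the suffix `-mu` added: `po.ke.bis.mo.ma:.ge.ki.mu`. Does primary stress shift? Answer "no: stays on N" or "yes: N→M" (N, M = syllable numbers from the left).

Base `po.ke.bis.mo.ma:.ge.ki` (7 syllables):
  The final syllable (7, ki) is extrametrical; the stress domain is syllables 1–6.
  Weights: 1 po L, 2 ke L, 3 bis L, 4 mo L, 5 ma: H, 6 ge L.
  Heavy syllables in the domain: 5. The rightmost is syllable 5 (ma:).
  → primary stress on syllable 5.
Suffixed `po.ke.bis.mo.ma:.ge.ki.mu` (8 syllables):
  The final syllable (8, mu) is extrametrical; the stress domain is syllables 1–7.
  Weights: 1 po L, 2 ke L, 3 bis L, 4 mo L, 5 ma: H, 6 ge L, 7 ki L.
  Heavy syllables in the domain: 5. The rightmost is syllable 5 (ma:).
  → primary stress on syllable 5.

no: stays on 5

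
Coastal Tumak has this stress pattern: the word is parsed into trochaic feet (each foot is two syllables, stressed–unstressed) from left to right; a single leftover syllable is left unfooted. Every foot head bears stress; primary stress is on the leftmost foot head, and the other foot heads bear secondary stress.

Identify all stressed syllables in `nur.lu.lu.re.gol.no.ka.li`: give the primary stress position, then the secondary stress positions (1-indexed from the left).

primary 1, secondary 3, 5, 7

Parse left to right into trochaic (ˈσσ) feet: (ˈnur.lu) (ˈlu.re) (ˈgol.no) (ˈka.li).
Foot heads (stressed positions): 1, 3, 5, 7.
End Rule Leftmost: primary stress on the leftmost head = syllable 1.
Secondary stress on 3, 5, 7: ˈnur.lu.ˌlu.re.ˌgol.no.ˌka.li.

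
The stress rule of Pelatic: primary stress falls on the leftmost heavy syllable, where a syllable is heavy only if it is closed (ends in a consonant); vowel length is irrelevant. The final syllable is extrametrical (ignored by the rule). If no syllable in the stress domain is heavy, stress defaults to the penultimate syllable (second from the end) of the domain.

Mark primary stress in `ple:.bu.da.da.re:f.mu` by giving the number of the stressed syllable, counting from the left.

The final syllable (6, mu) is extrametrical; the stress domain is syllables 1–5.
Weights: 1 ple: L, 2 bu L, 3 da L, 4 da L, 5 re:f H.
Heavy syllables in the domain: 5. The leftmost is syllable 5 (re:f).
Primary stress: syllable 5 → ple:.bu.da.da.ˈre:f.mu.

5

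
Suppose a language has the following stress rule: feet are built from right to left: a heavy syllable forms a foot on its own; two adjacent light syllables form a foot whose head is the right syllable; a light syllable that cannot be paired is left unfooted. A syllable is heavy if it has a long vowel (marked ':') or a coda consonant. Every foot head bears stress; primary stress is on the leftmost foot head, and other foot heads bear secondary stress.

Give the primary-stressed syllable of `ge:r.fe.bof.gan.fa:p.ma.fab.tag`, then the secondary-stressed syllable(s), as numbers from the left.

Weights: 1 ge:r H, 2 fe L, 3 bof H, 4 gan H, 5 fa:p H, 6 ma L, 7 fab H, 8 tag H.
Parse right to left (heavy = foot alone; LL = one foot; stranded L unfooted): (ˈge:r) fe (ˈbof) (ˈgan) (ˈfa:p) ma (ˈfab) (ˈtag).
Foot heads: 1, 3, 4, 5, 7, 8.
Primary stress on the leftmost head = syllable 1.
Secondary stress on 3, 4, 5, 7, 8: ˈge:r.fe.ˌbof.ˌgan.ˌfa:p.ma.ˌfab.ˌtag.

primary 1, secondary 3, 4, 5, 7, 8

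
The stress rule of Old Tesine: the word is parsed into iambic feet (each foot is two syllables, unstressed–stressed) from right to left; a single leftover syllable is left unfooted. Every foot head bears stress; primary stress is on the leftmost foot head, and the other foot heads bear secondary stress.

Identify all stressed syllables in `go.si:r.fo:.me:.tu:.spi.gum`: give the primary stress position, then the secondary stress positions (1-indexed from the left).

Parse right to left into iambic (σˈσ) feet: go (si:r.ˈfo:) (me:.ˈtu:) (spi.ˈgum). Syllable 1 is left unfooted.
Foot heads (stressed positions): 3, 5, 7.
End Rule Leftmost: primary stress on the leftmost head = syllable 3.
Secondary stress on 5, 7: go.si:r.ˈfo:.me:.ˌtu:.spi.ˌgum.

primary 3, secondary 5, 7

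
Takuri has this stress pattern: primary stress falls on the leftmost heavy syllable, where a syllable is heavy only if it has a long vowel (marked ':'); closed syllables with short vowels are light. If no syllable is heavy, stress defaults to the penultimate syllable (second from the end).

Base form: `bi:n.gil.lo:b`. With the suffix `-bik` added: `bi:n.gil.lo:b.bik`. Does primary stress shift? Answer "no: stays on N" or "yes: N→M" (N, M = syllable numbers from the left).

no: stays on 1

Base `bi:n.gil.lo:b` (3 syllables):
  Weights: 1 bi:n H, 2 gil L, 3 lo:b H.
  Heavy syllables in the domain: 1, 3. The leftmost is syllable 1 (bi:n).
  → primary stress on syllable 1.
Suffixed `bi:n.gil.lo:b.bik` (4 syllables):
  Weights: 1 bi:n H, 2 gil L, 3 lo:b H, 4 bik L.
  Heavy syllables in the domain: 1, 3. The leftmost is syllable 1 (bi:n).
  → primary stress on syllable 1.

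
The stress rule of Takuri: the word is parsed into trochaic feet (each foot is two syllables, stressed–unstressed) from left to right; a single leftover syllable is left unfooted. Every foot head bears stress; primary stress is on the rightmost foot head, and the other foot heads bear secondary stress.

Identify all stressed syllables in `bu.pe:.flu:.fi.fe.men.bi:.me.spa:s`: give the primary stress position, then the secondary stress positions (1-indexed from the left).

Parse left to right into trochaic (ˈσσ) feet: (ˈbu.pe:) (ˈflu:.fi) (ˈfe.men) (ˈbi:.me) spa:s. Syllable 9 is left unfooted.
Foot heads (stressed positions): 1, 3, 5, 7.
End Rule Rightmost: primary stress on the rightmost head = syllable 7.
Secondary stress on 1, 3, 5: ˌbu.pe:.ˌflu:.fi.ˌfe.men.ˈbi:.me.spa:s.

primary 7, secondary 1, 3, 5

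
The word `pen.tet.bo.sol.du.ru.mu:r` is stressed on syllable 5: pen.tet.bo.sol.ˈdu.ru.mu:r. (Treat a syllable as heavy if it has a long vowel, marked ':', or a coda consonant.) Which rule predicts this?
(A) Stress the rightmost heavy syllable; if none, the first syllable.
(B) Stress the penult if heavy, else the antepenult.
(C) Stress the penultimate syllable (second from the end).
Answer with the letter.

Rule A → syllable 7 (observed: 5).
Rule B → syllable 5 ✓.
Rule C → syllable 6 (observed: 5).

B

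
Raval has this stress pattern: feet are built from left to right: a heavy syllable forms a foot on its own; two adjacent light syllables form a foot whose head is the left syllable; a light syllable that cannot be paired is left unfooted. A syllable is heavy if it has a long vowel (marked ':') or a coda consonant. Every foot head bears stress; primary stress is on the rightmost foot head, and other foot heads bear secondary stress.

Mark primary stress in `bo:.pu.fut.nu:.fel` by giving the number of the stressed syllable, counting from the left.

Weights: 1 bo: H, 2 pu L, 3 fut H, 4 nu: H, 5 fel H.
Parse left to right (heavy = foot alone; LL = one foot; stranded L unfooted): (ˈbo:) pu (ˈfut) (ˈnu:) (ˈfel).
Foot heads: 1, 3, 4, 5.
Primary stress on the rightmost head = syllable 5.
Primary stress: syllable 5 → bo:.pu.fut.nu:.ˈfel.

5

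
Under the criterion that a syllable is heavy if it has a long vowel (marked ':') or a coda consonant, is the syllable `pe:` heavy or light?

heavy

`pe:`: long vowel, open (no coda). Long vowel → heavy.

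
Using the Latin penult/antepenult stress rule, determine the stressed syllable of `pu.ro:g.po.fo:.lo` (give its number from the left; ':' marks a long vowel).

4

Classical Latin: stress the penult if heavy (long vowel or closed), else the antepenult.
Weights: 3 po L, 4 fo: H, 5 lo L.
The penult (syllable 4, fo:) is heavy, so it takes stress.
Stress on syllable 4: pu.ro:g.po.ˈfo:.lo.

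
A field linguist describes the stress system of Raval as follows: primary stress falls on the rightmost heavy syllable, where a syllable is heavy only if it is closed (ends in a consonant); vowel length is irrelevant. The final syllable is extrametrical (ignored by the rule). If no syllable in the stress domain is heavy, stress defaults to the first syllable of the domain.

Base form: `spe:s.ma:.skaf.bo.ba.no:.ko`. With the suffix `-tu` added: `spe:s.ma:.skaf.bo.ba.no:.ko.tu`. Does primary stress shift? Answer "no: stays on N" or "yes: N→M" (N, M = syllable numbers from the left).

no: stays on 3

Base `spe:s.ma:.skaf.bo.ba.no:.ko` (7 syllables):
  The final syllable (7, ko) is extrametrical; the stress domain is syllables 1–6.
  Weights: 1 spe:s H, 2 ma: L, 3 skaf H, 4 bo L, 5 ba L, 6 no: L.
  Heavy syllables in the domain: 1, 3. The rightmost is syllable 3 (skaf).
  → primary stress on syllable 3.
Suffixed `spe:s.ma:.skaf.bo.ba.no:.ko.tu` (8 syllables):
  The final syllable (8, tu) is extrametrical; the stress domain is syllables 1–7.
  Weights: 1 spe:s H, 2 ma: L, 3 skaf H, 4 bo L, 5 ba L, 6 no: L, 7 ko L.
  Heavy syllables in the domain: 1, 3. The rightmost is syllable 3 (skaf).
  → primary stress on syllable 3.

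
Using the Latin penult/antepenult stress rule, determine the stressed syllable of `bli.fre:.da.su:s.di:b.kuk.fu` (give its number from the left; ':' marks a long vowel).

6

Classical Latin: stress the penult if heavy (long vowel or closed), else the antepenult.
Weights: 5 di:b H, 6 kuk H, 7 fu L.
The penult (syllable 6, kuk) is heavy, so it takes stress.
Stress on syllable 6: bli.fre:.da.su:s.di:b.ˈkuk.fu.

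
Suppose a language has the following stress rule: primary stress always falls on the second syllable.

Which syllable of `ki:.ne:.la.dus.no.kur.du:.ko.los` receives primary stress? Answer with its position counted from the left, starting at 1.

2

The word has 9 syllables; the second syllable is syllable 2 (ne:).
Primary stress: syllable 2 → ki:.ˈne:.la.dus.no.kur.du:.ko.los.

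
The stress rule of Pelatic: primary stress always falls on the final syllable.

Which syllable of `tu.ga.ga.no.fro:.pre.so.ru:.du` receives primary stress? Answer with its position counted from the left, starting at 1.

9

The word has 9 syllables; the final syllable is syllable 9 (du).
Primary stress: syllable 9 → tu.ga.ga.no.fro:.pre.so.ru:.ˈdu.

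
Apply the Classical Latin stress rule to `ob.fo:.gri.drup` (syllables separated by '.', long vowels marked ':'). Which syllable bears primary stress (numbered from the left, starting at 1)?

2

Classical Latin: stress the penult if heavy (long vowel or closed), else the antepenult.
Weights: 2 fo: H, 3 gri L, 4 drup H.
The penult (syllable 3, gri) is light, so stress falls on the antepenult (syllable 2, fo:).
Stress on syllable 2: ob.ˈfo:.gri.drup.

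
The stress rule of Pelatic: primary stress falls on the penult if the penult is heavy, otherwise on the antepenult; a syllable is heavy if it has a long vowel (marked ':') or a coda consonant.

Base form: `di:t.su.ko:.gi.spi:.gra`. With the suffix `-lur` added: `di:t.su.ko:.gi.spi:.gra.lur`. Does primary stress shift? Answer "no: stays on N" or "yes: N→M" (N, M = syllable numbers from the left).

Base `di:t.su.ko:.gi.spi:.gra` (6 syllables):
  Weights: 4 gi L, 5 spi: H, 6 gra L.
  The penult (syllable 5, spi:) is heavy, so it takes stress.
  → primary stress on syllable 5.
Suffixed `di:t.su.ko:.gi.spi:.gra.lur` (7 syllables):
  Weights: 5 spi: H, 6 gra L, 7 lur H.
  The penult (syllable 6, gra) is light, so stress falls on the antepenult (syllable 5, spi:).
  → primary stress on syllable 5.

no: stays on 5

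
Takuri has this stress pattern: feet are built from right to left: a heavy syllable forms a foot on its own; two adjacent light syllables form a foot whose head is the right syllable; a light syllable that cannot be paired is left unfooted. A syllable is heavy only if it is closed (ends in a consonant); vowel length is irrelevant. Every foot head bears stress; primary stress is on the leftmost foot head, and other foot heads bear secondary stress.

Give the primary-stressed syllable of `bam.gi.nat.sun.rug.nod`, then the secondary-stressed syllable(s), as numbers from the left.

primary 1, secondary 3, 4, 5, 6

Weights: 1 bam H, 2 gi L, 3 nat H, 4 sun H, 5 rug H, 6 nod H.
Parse right to left (heavy = foot alone; LL = one foot; stranded L unfooted): (ˈbam) gi (ˈnat) (ˈsun) (ˈrug) (ˈnod).
Foot heads: 1, 3, 4, 5, 6.
Primary stress on the leftmost head = syllable 1.
Secondary stress on 3, 4, 5, 6: ˈbam.gi.ˌnat.ˌsun.ˌrug.ˌnod.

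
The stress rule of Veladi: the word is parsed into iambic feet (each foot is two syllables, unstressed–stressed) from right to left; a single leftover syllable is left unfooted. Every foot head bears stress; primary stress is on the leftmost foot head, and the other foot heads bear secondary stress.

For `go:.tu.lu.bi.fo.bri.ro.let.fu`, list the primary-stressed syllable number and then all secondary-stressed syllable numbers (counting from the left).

Parse right to left into iambic (σˈσ) feet: go: (tu.ˈlu) (bi.ˈfo) (bri.ˈro) (let.ˈfu). Syllable 1 is left unfooted.
Foot heads (stressed positions): 3, 5, 7, 9.
End Rule Leftmost: primary stress on the leftmost head = syllable 3.
Secondary stress on 5, 7, 9: go:.tu.ˈlu.bi.ˌfo.bri.ˌro.let.ˌfu.

primary 3, secondary 5, 7, 9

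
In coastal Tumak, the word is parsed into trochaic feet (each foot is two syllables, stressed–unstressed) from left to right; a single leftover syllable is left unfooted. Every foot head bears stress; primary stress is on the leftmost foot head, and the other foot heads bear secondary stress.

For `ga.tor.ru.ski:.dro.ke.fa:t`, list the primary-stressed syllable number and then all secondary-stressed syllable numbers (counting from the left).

Parse left to right into trochaic (ˈσσ) feet: (ˈga.tor) (ˈru.ski:) (ˈdro.ke) fa:t. Syllable 7 is left unfooted.
Foot heads (stressed positions): 1, 3, 5.
End Rule Leftmost: primary stress on the leftmost head = syllable 1.
Secondary stress on 3, 5: ˈga.tor.ˌru.ski:.ˌdro.ke.fa:t.

primary 1, secondary 3, 5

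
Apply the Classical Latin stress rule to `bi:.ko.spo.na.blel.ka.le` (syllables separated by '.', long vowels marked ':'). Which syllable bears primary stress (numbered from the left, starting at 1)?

Classical Latin: stress the penult if heavy (long vowel or closed), else the antepenult.
Weights: 5 blel H, 6 ka L, 7 le L.
The penult (syllable 6, ka) is light, so stress falls on the antepenult (syllable 5, blel).
Stress on syllable 5: bi:.ko.spo.na.ˈblel.ka.le.

5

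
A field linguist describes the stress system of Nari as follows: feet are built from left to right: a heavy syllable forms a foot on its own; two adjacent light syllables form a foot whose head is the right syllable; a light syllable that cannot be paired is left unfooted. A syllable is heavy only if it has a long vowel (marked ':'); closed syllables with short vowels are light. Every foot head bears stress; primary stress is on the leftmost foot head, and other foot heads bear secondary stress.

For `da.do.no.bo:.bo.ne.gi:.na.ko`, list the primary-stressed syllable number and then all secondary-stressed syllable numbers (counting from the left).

primary 2, secondary 4, 6, 7, 9

Weights: 1 da L, 2 do L, 3 no L, 4 bo: H, 5 bo L, 6 ne L, 7 gi: H, 8 na L, 9 ko L.
Parse left to right (heavy = foot alone; LL = one foot; stranded L unfooted): (da.ˈdo) no (ˈbo:) (bo.ˈne) (ˈgi:) (na.ˈko).
Foot heads: 2, 4, 6, 7, 9.
Primary stress on the leftmost head = syllable 2.
Secondary stress on 4, 6, 7, 9: da.ˈdo.no.ˌbo:.bo.ˌne.ˌgi:.na.ˌko.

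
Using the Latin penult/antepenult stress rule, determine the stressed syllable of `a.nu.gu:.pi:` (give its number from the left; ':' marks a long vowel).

Classical Latin: stress the penult if heavy (long vowel or closed), else the antepenult.
Weights: 2 nu L, 3 gu: H, 4 pi: H.
The penult (syllable 3, gu:) is heavy, so it takes stress.
Stress on syllable 3: a.nu.ˈgu:.pi:.

3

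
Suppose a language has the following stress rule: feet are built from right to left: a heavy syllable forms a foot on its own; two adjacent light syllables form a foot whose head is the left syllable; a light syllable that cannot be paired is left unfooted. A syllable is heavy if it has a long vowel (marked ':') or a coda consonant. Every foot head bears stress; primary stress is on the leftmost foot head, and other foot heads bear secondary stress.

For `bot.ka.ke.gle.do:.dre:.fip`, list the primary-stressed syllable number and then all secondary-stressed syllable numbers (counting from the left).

primary 1, secondary 3, 5, 6, 7

Weights: 1 bot H, 2 ka L, 3 ke L, 4 gle L, 5 do: H, 6 dre: H, 7 fip H.
Parse right to left (heavy = foot alone; LL = one foot; stranded L unfooted): (ˈbot) ka (ˈke.gle) (ˈdo:) (ˈdre:) (ˈfip).
Foot heads: 1, 3, 5, 6, 7.
Primary stress on the leftmost head = syllable 1.
Secondary stress on 3, 5, 6, 7: ˈbot.ka.ˌke.gle.ˌdo:.ˌdre:.ˌfip.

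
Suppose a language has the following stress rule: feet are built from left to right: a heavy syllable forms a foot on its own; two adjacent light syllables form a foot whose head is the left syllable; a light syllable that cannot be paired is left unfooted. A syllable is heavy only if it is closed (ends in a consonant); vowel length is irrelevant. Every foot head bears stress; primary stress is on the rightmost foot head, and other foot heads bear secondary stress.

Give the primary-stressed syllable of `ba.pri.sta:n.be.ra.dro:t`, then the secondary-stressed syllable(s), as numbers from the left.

Weights: 1 ba L, 2 pri L, 3 sta:n H, 4 be L, 5 ra L, 6 dro:t H.
Parse left to right (heavy = foot alone; LL = one foot; stranded L unfooted): (ˈba.pri) (ˈsta:n) (ˈbe.ra) (ˈdro:t).
Foot heads: 1, 3, 4, 6.
Primary stress on the rightmost head = syllable 6.
Secondary stress on 1, 3, 4: ˌba.pri.ˌsta:n.ˌbe.ra.ˈdro:t.

primary 6, secondary 1, 3, 4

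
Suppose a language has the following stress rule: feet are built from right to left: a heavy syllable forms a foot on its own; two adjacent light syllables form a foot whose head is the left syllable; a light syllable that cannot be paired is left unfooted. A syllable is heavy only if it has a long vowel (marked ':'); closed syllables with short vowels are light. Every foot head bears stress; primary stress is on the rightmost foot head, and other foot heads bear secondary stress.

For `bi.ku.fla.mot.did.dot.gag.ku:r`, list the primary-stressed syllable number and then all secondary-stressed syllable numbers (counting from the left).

primary 8, secondary 2, 4, 6

Weights: 1 bi L, 2 ku L, 3 fla L, 4 mot L, 5 did L, 6 dot L, 7 gag L, 8 ku:r H.
Parse right to left (heavy = foot alone; LL = one foot; stranded L unfooted): bi (ˈku.fla) (ˈmot.did) (ˈdot.gag) (ˈku:r).
Foot heads: 2, 4, 6, 8.
Primary stress on the rightmost head = syllable 8.
Secondary stress on 2, 4, 6: bi.ˌku.fla.ˌmot.did.ˌdot.gag.ˈku:r.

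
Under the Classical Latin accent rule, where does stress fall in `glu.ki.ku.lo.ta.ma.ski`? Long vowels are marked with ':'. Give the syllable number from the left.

5

Classical Latin: stress the penult if heavy (long vowel or closed), else the antepenult.
Weights: 5 ta L, 6 ma L, 7 ski L.
The penult (syllable 6, ma) is light, so stress falls on the antepenult (syllable 5, ta).
Stress on syllable 5: glu.ki.ku.lo.ˈta.ma.ski.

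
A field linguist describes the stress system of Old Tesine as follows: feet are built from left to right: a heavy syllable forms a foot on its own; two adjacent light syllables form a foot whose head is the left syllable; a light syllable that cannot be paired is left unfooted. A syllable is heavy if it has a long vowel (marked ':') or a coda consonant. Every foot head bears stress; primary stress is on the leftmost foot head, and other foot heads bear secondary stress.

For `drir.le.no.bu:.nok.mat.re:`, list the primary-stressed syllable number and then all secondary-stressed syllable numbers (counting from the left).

primary 1, secondary 2, 4, 5, 6, 7

Weights: 1 drir H, 2 le L, 3 no L, 4 bu: H, 5 nok H, 6 mat H, 7 re: H.
Parse left to right (heavy = foot alone; LL = one foot; stranded L unfooted): (ˈdrir) (ˈle.no) (ˈbu:) (ˈnok) (ˈmat) (ˈre:).
Foot heads: 1, 2, 4, 5, 6, 7.
Primary stress on the leftmost head = syllable 1.
Secondary stress on 2, 4, 5, 6, 7: ˈdrir.ˌle.no.ˌbu:.ˌnok.ˌmat.ˌre:.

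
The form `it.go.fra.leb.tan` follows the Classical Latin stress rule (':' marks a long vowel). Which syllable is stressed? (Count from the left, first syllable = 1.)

4

Classical Latin: stress the penult if heavy (long vowel or closed), else the antepenult.
Weights: 3 fra L, 4 leb H, 5 tan H.
The penult (syllable 4, leb) is heavy, so it takes stress.
Stress on syllable 4: it.go.fra.ˈleb.tan.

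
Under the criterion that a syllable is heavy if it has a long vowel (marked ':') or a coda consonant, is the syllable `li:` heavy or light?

heavy

`li:`: long vowel, open (no coda). Long vowel → heavy.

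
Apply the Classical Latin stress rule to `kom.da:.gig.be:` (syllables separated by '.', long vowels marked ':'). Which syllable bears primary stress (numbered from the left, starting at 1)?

3

Classical Latin: stress the penult if heavy (long vowel or closed), else the antepenult.
Weights: 2 da: H, 3 gig H, 4 be: H.
The penult (syllable 3, gig) is heavy, so it takes stress.
Stress on syllable 3: kom.da:.ˈgig.be:.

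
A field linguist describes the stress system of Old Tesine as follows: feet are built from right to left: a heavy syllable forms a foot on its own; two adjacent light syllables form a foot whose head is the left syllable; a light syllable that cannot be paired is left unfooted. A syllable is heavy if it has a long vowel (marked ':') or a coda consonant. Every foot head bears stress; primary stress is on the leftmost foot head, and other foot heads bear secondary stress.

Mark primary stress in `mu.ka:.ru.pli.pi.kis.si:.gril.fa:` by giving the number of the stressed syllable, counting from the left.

Weights: 1 mu L, 2 ka: H, 3 ru L, 4 pli L, 5 pi L, 6 kis H, 7 si: H, 8 gril H, 9 fa: H.
Parse right to left (heavy = foot alone; LL = one foot; stranded L unfooted): mu (ˈka:) ru (ˈpli.pi) (ˈkis) (ˈsi:) (ˈgril) (ˈfa:).
Foot heads: 2, 4, 6, 7, 8, 9.
Primary stress on the leftmost head = syllable 2.
Primary stress: syllable 2 → mu.ˈka:.ru.pli.pi.kis.si:.gril.fa:.

2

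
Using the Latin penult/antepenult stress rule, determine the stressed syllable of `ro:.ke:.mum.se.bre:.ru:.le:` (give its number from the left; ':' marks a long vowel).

Classical Latin: stress the penult if heavy (long vowel or closed), else the antepenult.
Weights: 5 bre: H, 6 ru: H, 7 le: H.
The penult (syllable 6, ru:) is heavy, so it takes stress.
Stress on syllable 6: ro:.ke:.mum.se.bre:.ˈru:.le:.

6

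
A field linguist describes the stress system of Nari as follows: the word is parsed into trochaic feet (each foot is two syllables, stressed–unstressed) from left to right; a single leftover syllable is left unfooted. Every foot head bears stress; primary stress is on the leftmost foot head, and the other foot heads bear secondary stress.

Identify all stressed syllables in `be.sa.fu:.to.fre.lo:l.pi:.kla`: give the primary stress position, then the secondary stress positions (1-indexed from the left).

primary 1, secondary 3, 5, 7

Parse left to right into trochaic (ˈσσ) feet: (ˈbe.sa) (ˈfu:.to) (ˈfre.lo:l) (ˈpi:.kla).
Foot heads (stressed positions): 1, 3, 5, 7.
End Rule Leftmost: primary stress on the leftmost head = syllable 1.
Secondary stress on 3, 5, 7: ˈbe.sa.ˌfu:.to.ˌfre.lo:l.ˌpi:.kla.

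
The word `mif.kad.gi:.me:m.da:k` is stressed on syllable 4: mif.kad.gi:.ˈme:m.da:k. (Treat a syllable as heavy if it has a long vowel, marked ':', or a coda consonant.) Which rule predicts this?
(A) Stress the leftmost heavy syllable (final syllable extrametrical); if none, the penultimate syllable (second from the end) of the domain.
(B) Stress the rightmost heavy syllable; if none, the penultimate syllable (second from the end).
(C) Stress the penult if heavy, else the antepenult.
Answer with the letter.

C

Rule A → syllable 1 (observed: 4).
Rule B → syllable 5 (observed: 4).
Rule C → syllable 4 ✓.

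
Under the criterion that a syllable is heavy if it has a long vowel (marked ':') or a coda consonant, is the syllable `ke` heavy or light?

light

`ke`: short vowel, open (no coda). Short vowel, open → light.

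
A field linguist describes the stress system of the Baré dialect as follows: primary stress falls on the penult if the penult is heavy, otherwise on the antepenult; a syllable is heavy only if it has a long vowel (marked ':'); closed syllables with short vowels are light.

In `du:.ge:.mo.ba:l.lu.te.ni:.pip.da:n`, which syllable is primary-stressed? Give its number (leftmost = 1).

Weights: 7 ni: H, 8 pip L, 9 da:n H.
The penult (syllable 8, pip) is light, so stress falls on the antepenult (syllable 7, ni:).
Primary stress: syllable 7 → du:.ge:.mo.ba:l.lu.te.ˈni:.pip.da:n.

7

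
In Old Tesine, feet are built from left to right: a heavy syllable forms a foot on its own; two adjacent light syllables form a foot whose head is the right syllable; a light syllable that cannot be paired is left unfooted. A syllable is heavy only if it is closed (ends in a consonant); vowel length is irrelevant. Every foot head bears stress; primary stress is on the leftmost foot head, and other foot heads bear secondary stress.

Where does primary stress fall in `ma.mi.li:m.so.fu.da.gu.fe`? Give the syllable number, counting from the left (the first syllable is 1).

Weights: 1 ma L, 2 mi L, 3 li:m H, 4 so L, 5 fu L, 6 da L, 7 gu L, 8 fe L.
Parse left to right (heavy = foot alone; LL = one foot; stranded L unfooted): (ma.ˈmi) (ˈli:m) (so.ˈfu) (da.ˈgu) fe.
Foot heads: 2, 3, 5, 7.
Primary stress on the leftmost head = syllable 2.
Primary stress: syllable 2 → ma.ˈmi.li:m.so.fu.da.gu.fe.

2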